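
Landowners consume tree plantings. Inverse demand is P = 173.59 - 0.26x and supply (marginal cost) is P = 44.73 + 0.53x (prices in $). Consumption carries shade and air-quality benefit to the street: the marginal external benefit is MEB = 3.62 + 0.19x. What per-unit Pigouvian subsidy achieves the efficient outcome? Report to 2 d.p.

Social marginal benefit = demand + MEB = 177.21 - 0.07x.
Set SMB = MC: 177.21 - 0.07x = 44.73 + 0.53x → x* = 220.8000.
The Pigouvian subsidy equals MEB at x*: 3.62 + 0.19×220.8000 = 45.5720.

subsidy = $45.57 per unit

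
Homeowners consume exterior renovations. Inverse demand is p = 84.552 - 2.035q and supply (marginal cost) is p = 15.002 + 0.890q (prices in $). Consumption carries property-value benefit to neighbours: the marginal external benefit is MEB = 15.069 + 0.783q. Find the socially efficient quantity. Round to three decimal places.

Social marginal benefit = demand + MEB = 99.621 - 1.252q.
Set SMB = MC: 99.621 - 1.252q = 15.002 + 0.890q → q* = 39.5047.

q* = 39.505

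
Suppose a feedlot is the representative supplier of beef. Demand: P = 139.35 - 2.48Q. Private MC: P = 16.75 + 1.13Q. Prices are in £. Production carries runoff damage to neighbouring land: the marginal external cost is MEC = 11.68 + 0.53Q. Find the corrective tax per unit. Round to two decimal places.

Social marginal cost = private MC + MEC = 28.43 + 1.66Q.
Set SMC = demand: 28.43 + 1.66Q = 139.35 - 2.48Q → Q* = 26.7923.
The Pigouvian tax equals MEC at Q*: 11.68 + 0.53×26.7923 = 25.8799.

tax = £25.88 per unit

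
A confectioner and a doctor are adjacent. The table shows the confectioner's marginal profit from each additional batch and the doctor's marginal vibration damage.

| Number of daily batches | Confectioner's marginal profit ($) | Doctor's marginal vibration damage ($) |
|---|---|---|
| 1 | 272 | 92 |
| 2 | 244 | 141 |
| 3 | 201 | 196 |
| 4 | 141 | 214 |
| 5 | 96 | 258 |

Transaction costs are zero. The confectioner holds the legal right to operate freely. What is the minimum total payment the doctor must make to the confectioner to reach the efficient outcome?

Left alone the confectioner would choose level 5 (marginal profit stays positive).
Efficient level: k* = 3 (marginal profit ≥ marginal vibration damage through 3).
The doctor must at least cover the confectioner's forgone profit from cutting 5→3: 141 + 96 = 237.

$237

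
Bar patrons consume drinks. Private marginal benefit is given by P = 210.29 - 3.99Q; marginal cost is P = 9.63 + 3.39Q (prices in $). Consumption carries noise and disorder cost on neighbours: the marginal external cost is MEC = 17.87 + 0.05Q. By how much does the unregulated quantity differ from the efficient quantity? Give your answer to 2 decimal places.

2.59 units

Market equilibrium (private): 9.63 + 3.39Q = 210.29 - 3.99Q → Q_m = 27.1897.
Social marginal benefit = demand − MEC = 192.42 - 4.04Q.
Set SMB = MC: 192.42 - 4.04Q = 9.63 + 3.39Q → Q* = 24.6016.
Gap = |27.1897 − 24.6016| = 2.5881.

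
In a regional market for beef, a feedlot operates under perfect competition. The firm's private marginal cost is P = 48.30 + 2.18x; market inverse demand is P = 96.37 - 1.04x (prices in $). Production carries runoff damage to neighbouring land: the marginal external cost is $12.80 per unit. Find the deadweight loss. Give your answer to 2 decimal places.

DWL = $25.44

Market equilibrium (private): 48.30 + 2.18x = 96.37 - 1.04x → x_m = 14.9286.
Social marginal cost = private MC + MEC = 61.10 + 2.18x.
Set SMC = demand: 61.10 + 2.18x = 96.37 - 1.04x → x* = 10.9534.
The loss is the area between SMC and demand from x* to x_m; with linear curves that's a triangle of height MEC(x_m).
DWL = ½ × 3.9752 × 12.8000 = 25.4413.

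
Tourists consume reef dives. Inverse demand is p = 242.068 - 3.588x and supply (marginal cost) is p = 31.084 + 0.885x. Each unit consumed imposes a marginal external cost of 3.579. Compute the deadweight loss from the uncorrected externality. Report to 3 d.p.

DWL = 1.432

Market equilibrium (private): 31.084 + 0.885x = 242.068 - 3.588x → x_m = 47.1683.
Social marginal benefit = demand − MEC = 238.489 - 3.588x.
Set SMB = MC: 238.489 - 3.588x = 31.084 + 0.885x → x* = 46.3682.
The welfare-loss triangle has base |x_m − x*| and height MEC(x_m) (the vertical gap between SMB and MC is zero at x* and MEC at x_m).
DWL = ½ × 0.8001 × 3.5790 = 1.4318.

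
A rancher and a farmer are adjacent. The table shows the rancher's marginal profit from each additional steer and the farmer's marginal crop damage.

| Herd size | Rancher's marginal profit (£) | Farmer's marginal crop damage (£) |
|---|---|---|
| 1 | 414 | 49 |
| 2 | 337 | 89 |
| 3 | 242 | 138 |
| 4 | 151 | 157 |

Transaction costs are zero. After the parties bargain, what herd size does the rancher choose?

Bargaining reaches the level where marginal profit last exceeds marginal crop damage.
That holds through level 3 (242 ≥ 138) but not at 4 (151 < 157).

3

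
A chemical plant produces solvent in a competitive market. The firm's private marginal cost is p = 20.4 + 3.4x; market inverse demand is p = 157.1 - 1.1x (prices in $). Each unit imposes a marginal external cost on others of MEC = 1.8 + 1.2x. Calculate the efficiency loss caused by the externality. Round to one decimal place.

DWL = $128.4

Market equilibrium (private): 20.4 + 3.4x = 157.1 - 1.1x → x_m = 30.3778.
Social marginal cost = private MC + MEC = 22.2 + 4.6x.
Set SMC = demand: 22.2 + 4.6x = 157.1 - 1.1x → x* = 23.6667.
Between x* and x_m the wedge SMC − demand runs linearly from 0 to MEC(x_m), so the loss is a triangle.
DWL = ½ × 6.7111 × 38.2533 = 128.3609.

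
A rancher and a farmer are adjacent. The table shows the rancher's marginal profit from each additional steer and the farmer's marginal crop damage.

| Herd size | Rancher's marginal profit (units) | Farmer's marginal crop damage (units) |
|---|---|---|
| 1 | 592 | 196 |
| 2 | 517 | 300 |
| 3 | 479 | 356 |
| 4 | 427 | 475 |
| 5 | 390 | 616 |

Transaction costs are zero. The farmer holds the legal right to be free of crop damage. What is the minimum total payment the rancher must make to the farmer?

Efficient level: marginal profit ≥ marginal crop damage through level 3, so k* = 3.
With the farmer holding the right, the rancher must at least compensate total damage at k*: 196 + 300 + 356 = 852.

852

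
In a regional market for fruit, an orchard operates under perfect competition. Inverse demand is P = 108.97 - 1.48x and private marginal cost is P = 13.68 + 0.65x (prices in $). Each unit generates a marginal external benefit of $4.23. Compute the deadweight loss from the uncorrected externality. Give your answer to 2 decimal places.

Market equilibrium (private): 13.68 + 0.65x = 108.97 - 1.48x → x_m = 44.7371.
Social marginal cost = private MC − MEB = 9.45 + 0.65x.
Set SMC = demand: 9.45 + 0.65x = 108.97 - 1.48x → x* = 46.7230.
Between x* and x_m the wedge demand − SMC runs linearly from 0 to MEB(x_m), so the loss is a triangle.
DWL = ½ × 1.9859 × 4.2300 = 4.2002.

DWL = $4.20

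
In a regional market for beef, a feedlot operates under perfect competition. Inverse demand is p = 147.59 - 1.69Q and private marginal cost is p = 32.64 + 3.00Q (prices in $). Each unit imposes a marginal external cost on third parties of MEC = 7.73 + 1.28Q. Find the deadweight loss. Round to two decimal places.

DWL = $128.06

Market equilibrium (private): 32.64 + 3.00Q = 147.59 - 1.69Q → Q_m = 24.5096.
Social marginal cost = private MC + MEC = 40.37 + 4.28Q.
Set SMC = demand: 40.37 + 4.28Q = 147.59 - 1.69Q → Q* = 17.9598.
The loss is the area between SMC and demand from Q* to Q_m; with linear curves that's a triangle of height MEC(Q_m).
DWL = ½ × 6.5498 × 39.1023 = 128.0561.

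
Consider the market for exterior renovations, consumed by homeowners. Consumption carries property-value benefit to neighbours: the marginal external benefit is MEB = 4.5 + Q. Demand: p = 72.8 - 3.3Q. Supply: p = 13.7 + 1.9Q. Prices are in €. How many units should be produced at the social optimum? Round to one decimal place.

Q* = 15.1

Social marginal benefit = demand + MEB = 77.3 - 2.3Q.
Set SMB = MC: 77.3 - 2.3Q = 13.7 + 1.9Q → Q* = 15.1429.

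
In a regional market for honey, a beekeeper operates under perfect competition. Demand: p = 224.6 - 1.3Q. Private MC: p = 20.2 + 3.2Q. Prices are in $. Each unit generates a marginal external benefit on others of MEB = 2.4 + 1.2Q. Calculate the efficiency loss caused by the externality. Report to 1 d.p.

DWL = $490.7

Market equilibrium (private): 20.2 + 3.2Q = 224.6 - 1.3Q → Q_m = 45.4222.
Social marginal cost = private MC − MEB = 17.8 + 2.0Q.
Set SMC = demand: 17.8 + 2.0Q = 224.6 - 1.3Q → Q* = 62.6667.
Height of the DWL triangle at Q_m is demand(Q_m) − SMC(Q_m) = MEB(Q_m) = 56.9067.
DWL = ½ × 17.2445 × 56.9067 = 490.6638.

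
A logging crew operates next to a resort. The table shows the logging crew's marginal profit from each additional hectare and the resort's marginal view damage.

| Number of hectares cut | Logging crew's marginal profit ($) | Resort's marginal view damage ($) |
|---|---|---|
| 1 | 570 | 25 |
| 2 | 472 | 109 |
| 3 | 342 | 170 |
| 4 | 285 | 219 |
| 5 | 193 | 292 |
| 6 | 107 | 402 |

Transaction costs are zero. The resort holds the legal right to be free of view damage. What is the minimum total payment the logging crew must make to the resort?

Efficient level: marginal profit ≥ marginal view damage through level 4, so k* = 4.
With the resort holding the right, the logging crew must at least compensate total damage at k*: 25 + 109 + 170 + 219 = 523.

$523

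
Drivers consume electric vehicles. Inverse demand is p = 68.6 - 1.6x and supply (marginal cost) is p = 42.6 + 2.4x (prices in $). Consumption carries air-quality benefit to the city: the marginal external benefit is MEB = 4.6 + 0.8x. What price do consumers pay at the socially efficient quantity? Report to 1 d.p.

P = $53.3

Social marginal benefit = demand + MEB = 73.2 - 0.8x.
Set SMB = MC: 73.2 - 0.8x = 42.6 + 2.4x → x* = 9.5625.
Consumer price on the demand curve at x*: 68.6 − 1.6×9.5625 = 53.3000.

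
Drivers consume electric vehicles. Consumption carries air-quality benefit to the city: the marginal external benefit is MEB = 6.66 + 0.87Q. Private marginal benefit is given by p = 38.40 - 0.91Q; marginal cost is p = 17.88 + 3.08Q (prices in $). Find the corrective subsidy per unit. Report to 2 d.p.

Social marginal benefit = demand + MEB = 45.06 - 0.04Q.
Set SMB = MC: 45.06 - 0.04Q = 17.88 + 3.08Q → Q* = 8.7115.
The Pigouvian subsidy equals MEB at Q*: 6.66 + 0.87×8.7115 = 14.2390.

subsidy = $14.24 per unit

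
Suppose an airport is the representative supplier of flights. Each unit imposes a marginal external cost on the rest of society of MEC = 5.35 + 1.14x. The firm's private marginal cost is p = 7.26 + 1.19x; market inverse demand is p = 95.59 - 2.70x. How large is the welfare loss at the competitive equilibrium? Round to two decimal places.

DWL = 96.99

Market equilibrium (private): 7.26 + 1.19x = 95.59 - 2.70x → x_m = 22.7069.
Social marginal cost = private MC + MEC = 12.61 + 2.33x.
Set SMC = demand: 12.61 + 2.33x = 95.59 - 2.70x → x* = 16.4970.
The welfare-loss triangle has base |x_m − x*| and height MEC(x_m) (the vertical gap between SMC and demand is zero at x* and MEC at x_m).
DWL = ½ × 6.2099 × 31.2359 = 96.9859.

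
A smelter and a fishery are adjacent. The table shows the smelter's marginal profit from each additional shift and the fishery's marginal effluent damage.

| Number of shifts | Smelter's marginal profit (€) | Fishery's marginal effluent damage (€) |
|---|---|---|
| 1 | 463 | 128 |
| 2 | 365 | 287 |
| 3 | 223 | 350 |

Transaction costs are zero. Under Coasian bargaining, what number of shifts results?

Bargaining reaches the level where marginal profit last exceeds marginal effluent damage.
That holds through level 2 (365 ≥ 287) but not at 3 (223 < 350).

2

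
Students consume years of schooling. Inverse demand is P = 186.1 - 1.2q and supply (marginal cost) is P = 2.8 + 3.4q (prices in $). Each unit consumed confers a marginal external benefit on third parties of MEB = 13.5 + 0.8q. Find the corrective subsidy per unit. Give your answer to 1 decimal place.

Social marginal benefit = demand + MEB = 199.6 - 0.4q.
Set SMB = MC: 199.6 - 0.4q = 2.8 + 3.4q → q* = 51.7895.
The Pigouvian subsidy equals MEB at q*: 13.5 + 0.8×51.7895 = 54.9316.

subsidy = $54.9 per unit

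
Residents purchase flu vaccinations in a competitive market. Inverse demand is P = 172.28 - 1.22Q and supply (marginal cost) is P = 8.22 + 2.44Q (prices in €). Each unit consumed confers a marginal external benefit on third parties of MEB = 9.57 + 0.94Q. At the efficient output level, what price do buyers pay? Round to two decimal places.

Social marginal benefit = demand + MEB = 181.85 - 0.28Q.
Set SMB = MC: 181.85 - 0.28Q = 8.22 + 2.44Q → Q* = 63.8346.
Consumer price on the demand curve at Q*: 172.28 − 1.22×63.8346 = 94.4018.

P = €94.40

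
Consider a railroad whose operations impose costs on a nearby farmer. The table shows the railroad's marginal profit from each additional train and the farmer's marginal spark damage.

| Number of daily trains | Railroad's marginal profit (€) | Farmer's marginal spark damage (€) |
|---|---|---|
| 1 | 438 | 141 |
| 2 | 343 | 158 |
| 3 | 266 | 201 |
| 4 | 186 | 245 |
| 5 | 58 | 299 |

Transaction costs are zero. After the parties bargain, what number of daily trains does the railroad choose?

Bargaining reaches the level where marginal profit last exceeds marginal spark damage.
That holds through level 3 (266 ≥ 201) but not at 4 (186 < 245).

3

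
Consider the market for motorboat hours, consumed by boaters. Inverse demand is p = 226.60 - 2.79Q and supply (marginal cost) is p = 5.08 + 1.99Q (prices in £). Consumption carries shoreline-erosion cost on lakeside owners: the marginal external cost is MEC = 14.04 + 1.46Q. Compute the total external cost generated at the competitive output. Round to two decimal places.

Market equilibrium (private): 5.08 + 1.99Q = 226.60 - 2.79Q → Q_m = 46.3431.
Total external cost = ∫₀^{Q_m} (14.04 + 1.46Q) dQ = 14.04×46.3431 + ½×1.46×46.3431² = 2218.4657.

£2218.47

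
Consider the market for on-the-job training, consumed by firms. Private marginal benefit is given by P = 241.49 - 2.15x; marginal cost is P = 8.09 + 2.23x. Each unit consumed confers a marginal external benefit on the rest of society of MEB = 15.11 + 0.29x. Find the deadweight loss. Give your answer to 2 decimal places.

Market equilibrium (private): 8.09 + 2.23x = 241.49 - 2.15x → x_m = 53.2877.
Social marginal benefit = demand + MEB = 256.60 - 1.86x.
Set SMB = MC: 256.60 - 1.86x = 8.09 + 2.23x → x* = 60.7604.
Height of the DWL triangle at x_m is SMB(x_m) − MC(x_m) = MEB(x_m) = 30.5634.
DWL = ½ × 7.4727 × 30.5634 = 114.1956.

DWL = 114.20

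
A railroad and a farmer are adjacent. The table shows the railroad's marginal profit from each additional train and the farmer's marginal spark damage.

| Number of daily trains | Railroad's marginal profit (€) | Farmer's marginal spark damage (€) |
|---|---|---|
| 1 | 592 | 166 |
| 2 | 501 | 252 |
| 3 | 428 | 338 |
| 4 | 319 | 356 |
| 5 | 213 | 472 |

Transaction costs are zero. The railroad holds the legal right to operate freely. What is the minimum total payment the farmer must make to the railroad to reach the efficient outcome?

Left alone the railroad would choose level 5 (marginal profit stays positive).
Efficient level: k* = 3 (marginal profit ≥ marginal spark damage through 3).
The farmer must at least cover the railroad's forgone profit from cutting 5→3: 319 + 213 = 532.

€532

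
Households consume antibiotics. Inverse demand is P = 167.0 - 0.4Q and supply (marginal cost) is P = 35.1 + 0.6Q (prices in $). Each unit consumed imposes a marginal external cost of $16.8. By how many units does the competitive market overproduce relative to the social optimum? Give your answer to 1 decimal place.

16.8 units

Market equilibrium (private): 35.1 + 0.6Q = 167.0 - 0.4Q → Q_m = 131.9000.
Social marginal benefit = demand − MEC = 150.2 - 0.4Q.
Set SMB = MC: 150.2 - 0.4Q = 35.1 + 0.6Q → Q* = 115.1000.
Gap = |131.9000 − 115.1000| = 16.8000.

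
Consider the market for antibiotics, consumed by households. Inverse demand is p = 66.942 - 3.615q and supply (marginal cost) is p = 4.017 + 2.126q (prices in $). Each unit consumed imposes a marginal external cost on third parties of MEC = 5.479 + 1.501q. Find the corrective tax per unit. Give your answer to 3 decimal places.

Social marginal benefit = demand − MEC = 61.463 - 5.116q.
Set SMB = MC: 61.463 - 5.116q = 4.017 + 2.126q → q* = 7.9323.
The Pigouvian tax equals MEC at q*: 5.479 + 1.501×7.9323 = 17.3854.

tax = $17.385 per unit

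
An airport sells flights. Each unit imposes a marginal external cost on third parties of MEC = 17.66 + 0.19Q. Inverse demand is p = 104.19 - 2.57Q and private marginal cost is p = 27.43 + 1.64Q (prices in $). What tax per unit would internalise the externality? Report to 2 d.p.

Social marginal cost = private MC + MEC = 45.09 + 1.83Q.
Set SMC = demand: 45.09 + 1.83Q = 104.19 - 2.57Q → Q* = 13.4318.
The Pigouvian tax equals MEC at Q*: 17.66 + 0.19×13.4318 = 20.2120.

tax = $20.21 per unit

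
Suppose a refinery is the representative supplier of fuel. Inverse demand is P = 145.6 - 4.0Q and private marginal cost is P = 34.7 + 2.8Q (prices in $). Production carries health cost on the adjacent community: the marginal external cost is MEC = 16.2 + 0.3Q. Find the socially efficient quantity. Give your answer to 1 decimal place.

Q* = 13.3

Social marginal cost = private MC + MEC = 50.9 + 3.1Q.
Set SMC = demand: 50.9 + 3.1Q = 145.6 - 4.0Q → Q* = 13.3380.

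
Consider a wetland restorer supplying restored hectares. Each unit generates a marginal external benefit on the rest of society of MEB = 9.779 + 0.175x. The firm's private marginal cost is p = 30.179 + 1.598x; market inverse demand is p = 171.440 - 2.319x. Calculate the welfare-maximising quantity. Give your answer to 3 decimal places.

x* = 40.363

Social marginal cost = private MC − MEB = 20.400 + 1.423x.
Set SMC = demand: 20.400 + 1.423x = 171.440 - 2.319x → x* = 40.3634.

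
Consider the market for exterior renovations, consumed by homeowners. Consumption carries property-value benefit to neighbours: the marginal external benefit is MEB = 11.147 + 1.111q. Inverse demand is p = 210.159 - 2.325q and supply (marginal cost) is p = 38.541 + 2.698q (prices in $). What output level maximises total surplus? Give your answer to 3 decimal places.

Social marginal benefit = demand + MEB = 221.306 - 1.214q.
Set SMB = MC: 221.306 - 1.214q = 38.541 + 2.698q → q* = 46.7191.

q* = 46.719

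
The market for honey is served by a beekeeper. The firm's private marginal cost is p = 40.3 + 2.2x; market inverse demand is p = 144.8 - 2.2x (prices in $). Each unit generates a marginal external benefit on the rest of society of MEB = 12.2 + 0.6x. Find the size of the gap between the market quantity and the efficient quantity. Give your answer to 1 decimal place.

7.0 units

Market equilibrium (private): 40.3 + 2.2x = 144.8 - 2.2x → x_m = 23.7500.
Social marginal cost = private MC − MEB = 28.1 + 1.6x.
Set SMC = demand: 28.1 + 1.6x = 144.8 - 2.2x → x* = 30.7105.
Gap = |23.7500 − 30.7105| = 6.9605.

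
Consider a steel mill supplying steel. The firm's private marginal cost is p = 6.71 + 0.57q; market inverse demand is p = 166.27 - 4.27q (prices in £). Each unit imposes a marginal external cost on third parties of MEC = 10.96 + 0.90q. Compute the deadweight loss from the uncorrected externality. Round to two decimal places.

Market equilibrium (private): 6.71 + 0.57q = 166.27 - 4.27q → q_m = 32.9669.
Social marginal cost = private MC + MEC = 17.67 + 1.47q.
Set SMC = demand: 17.67 + 1.47q = 166.27 - 4.27q → q* = 25.8885.
Height of the DWL triangle at q_m is SMC(q_m) − demand(q_m) = MEC(q_m) = 40.6302.
DWL = ½ × 7.0784 × 40.6302 = 143.7984.

DWL = £143.80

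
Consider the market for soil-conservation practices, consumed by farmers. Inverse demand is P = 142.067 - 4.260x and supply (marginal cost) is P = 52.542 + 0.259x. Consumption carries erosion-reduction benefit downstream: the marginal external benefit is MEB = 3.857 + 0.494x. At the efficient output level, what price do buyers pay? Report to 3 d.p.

Social marginal benefit = demand + MEB = 145.924 - 3.766x.
Set SMB = MC: 145.924 - 3.766x = 52.542 + 0.259x → x* = 23.2005.
Consumer price on the demand curve at x*: 142.067 − 4.260×23.2005 = 43.2329.

P = 43.233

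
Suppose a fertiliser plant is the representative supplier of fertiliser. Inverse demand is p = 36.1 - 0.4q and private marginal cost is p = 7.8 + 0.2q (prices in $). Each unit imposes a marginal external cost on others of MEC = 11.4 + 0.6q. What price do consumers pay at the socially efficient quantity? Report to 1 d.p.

Social marginal cost = private MC + MEC = 19.2 + 0.8q.
Set SMC = demand: 19.2 + 0.8q = 36.1 - 0.4q → q* = 14.0833.
Consumer price on the demand curve at q*: 36.1 − 0.4×14.0833 = 30.4667.

P = $30.5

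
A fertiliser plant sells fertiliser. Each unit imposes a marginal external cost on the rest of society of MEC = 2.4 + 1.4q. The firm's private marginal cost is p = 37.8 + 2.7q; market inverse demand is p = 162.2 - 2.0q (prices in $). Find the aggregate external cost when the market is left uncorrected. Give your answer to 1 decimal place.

Market equilibrium (private): 37.8 + 2.7q = 162.2 - 2.0q → q_m = 26.4681.
Total external cost = ∫₀^{q_m} (2.4 + 1.4q) dq = 2.4×26.4681 + ½×1.4×26.4681² = 553.9157.

$553.9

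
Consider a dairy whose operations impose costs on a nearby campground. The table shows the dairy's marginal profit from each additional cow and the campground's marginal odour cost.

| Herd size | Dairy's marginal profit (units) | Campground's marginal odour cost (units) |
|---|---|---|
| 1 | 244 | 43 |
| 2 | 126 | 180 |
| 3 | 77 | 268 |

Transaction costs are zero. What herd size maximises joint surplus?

Bargaining reaches the level where marginal profit last exceeds marginal odour cost.
That holds through level 1 (244 ≥ 43) but not at 2 (126 < 180).

1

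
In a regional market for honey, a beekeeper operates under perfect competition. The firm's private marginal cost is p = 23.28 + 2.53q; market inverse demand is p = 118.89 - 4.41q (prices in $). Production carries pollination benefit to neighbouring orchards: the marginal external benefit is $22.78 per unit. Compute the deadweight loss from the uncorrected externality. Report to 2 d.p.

DWL = $37.39

Market equilibrium (private): 23.28 + 2.53q = 118.89 - 4.41q → q_m = 13.7767.
Social marginal cost = private MC − MEB = 0.50 + 2.53q.
Set SMC = demand: 0.50 + 2.53q = 118.89 - 4.41q → q* = 17.0591.
The welfare-loss triangle has base |q_m − q*| and height MEB(q_m) (the vertical gap between SMC and demand is zero at q* and MEB at q_m).
DWL = ½ × 3.2824 × 22.7800 = 37.3865.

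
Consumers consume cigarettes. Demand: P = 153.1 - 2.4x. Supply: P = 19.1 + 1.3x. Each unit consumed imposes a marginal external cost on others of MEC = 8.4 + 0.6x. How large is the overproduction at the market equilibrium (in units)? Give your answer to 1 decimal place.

Market equilibrium (private): 19.1 + 1.3x = 153.1 - 2.4x → x_m = 36.2162.
Social marginal benefit = demand − MEC = 144.7 - 3.0x.
Set SMB = MC: 144.7 - 3.0x = 19.1 + 1.3x → x* = 29.2093.
Gap = |36.2162 − 29.2093| = 7.0069.

7.0 units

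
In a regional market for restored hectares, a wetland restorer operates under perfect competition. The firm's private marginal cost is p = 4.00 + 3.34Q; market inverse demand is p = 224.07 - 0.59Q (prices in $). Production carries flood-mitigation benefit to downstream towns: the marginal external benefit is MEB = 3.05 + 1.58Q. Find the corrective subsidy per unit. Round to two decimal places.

Social marginal cost = private MC − MEB = 0.95 + 1.76Q.
Set SMC = demand: 0.95 + 1.76Q = 224.07 - 0.59Q → Q* = 94.9447.
The Pigouvian subsidy equals MEB at Q*: 3.05 + 1.58×94.9447 = 153.0626.

subsidy = $153.06 per unit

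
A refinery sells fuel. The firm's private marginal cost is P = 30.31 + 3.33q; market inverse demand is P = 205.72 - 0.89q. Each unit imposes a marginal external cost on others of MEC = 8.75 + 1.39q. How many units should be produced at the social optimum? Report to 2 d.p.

Social marginal cost = private MC + MEC = 39.06 + 4.72q.
Set SMC = demand: 39.06 + 4.72q = 205.72 - 0.89q → q* = 29.7077.

q* = 29.71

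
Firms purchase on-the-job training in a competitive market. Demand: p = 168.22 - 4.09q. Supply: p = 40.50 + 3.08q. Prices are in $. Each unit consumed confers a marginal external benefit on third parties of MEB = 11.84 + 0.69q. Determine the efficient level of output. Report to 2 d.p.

q* = 21.54

Social marginal benefit = demand + MEB = 180.06 - 3.40q.
Set SMB = MC: 180.06 - 3.40q = 40.50 + 3.08q → q* = 21.5370.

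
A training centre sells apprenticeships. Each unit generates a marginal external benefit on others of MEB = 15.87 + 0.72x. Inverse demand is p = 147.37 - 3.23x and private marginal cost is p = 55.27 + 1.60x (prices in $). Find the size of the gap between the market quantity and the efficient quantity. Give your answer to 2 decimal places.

7.20 units

Market equilibrium (private): 55.27 + 1.60x = 147.37 - 3.23x → x_m = 19.0683.
Social marginal cost = private MC − MEB = 39.40 + 0.88x.
Set SMC = demand: 39.40 + 0.88x = 147.37 - 3.23x → x* = 26.2701.
Gap = |19.0683 − 26.2701| = 7.2018.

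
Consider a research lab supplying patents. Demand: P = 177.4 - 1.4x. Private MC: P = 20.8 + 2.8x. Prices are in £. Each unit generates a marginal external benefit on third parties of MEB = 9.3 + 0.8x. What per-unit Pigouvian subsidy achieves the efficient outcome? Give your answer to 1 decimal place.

Social marginal cost = private MC − MEB = 11.5 + 2.0x.
Set SMC = demand: 11.5 + 2.0x = 177.4 - 1.4x → x* = 48.7941.
The Pigouvian subsidy equals MEB at x*: 9.3 + 0.8×48.7941 = 48.3353.

subsidy = £48.3 per unit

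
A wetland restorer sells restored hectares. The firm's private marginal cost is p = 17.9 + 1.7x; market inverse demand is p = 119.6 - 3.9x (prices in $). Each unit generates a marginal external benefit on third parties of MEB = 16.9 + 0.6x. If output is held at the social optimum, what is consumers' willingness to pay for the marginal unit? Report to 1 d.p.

P = $27.1

Social marginal cost = private MC − MEB = 1.0 + 1.1x.
Set SMC = demand: 1.0 + 1.1x = 119.6 - 3.9x → x* = 23.7200.
Consumer price on the demand curve at x*: 119.6 − 3.9×23.7200 = 27.0920.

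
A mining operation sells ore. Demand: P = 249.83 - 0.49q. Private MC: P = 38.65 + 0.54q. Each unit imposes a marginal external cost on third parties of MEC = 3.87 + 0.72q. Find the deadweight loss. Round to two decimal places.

DWL = 6557.00

Market equilibrium (private): 38.65 + 0.54q = 249.83 - 0.49q → q_m = 205.0291.
Social marginal cost = private MC + MEC = 42.52 + 1.26q.
Set SMC = demand: 42.52 + 1.26q = 249.83 - 0.49q → q* = 118.4629.
Between q* and q_m the wedge SMC − demand runs linearly from 0 to MEC(q_m), so the loss is a triangle.
DWL = ½ × 86.5662 × 151.4910 = 6557.0001.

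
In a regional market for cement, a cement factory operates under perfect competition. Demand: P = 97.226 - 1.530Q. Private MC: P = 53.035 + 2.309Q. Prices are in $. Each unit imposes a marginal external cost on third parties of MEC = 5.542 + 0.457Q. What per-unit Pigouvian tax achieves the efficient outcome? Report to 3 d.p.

tax = $9.653 per unit

Social marginal cost = private MC + MEC = 58.577 + 2.766Q.
Set SMC = demand: 58.577 + 2.766Q = 97.226 - 1.530Q → Q* = 8.9965.
The Pigouvian tax equals MEC at Q*: 5.542 + 0.457×8.9965 = 9.6534.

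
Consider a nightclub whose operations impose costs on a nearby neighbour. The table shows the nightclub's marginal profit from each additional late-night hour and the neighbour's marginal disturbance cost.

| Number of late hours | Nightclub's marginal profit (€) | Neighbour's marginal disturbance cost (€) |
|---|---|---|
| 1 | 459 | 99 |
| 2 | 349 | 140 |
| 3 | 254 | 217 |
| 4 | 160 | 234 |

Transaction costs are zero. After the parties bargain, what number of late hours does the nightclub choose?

3

Bargaining reaches the level where marginal profit last exceeds marginal disturbance cost.
That holds through level 3 (254 ≥ 217) but not at 4 (160 < 234).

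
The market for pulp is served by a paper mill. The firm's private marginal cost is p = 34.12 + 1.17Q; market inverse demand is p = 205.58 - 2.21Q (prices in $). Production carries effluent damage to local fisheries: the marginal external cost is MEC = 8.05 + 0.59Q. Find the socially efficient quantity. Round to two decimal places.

Q* = 41.16

Social marginal cost = private MC + MEC = 42.17 + 1.76Q.
Set SMC = demand: 42.17 + 1.76Q = 205.58 - 2.21Q → Q* = 41.1612.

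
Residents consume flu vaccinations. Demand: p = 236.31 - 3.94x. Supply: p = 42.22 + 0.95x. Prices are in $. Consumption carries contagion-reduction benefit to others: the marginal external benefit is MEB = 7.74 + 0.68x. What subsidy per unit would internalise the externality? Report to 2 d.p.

Social marginal benefit = demand + MEB = 244.05 - 3.26x.
Set SMB = MC: 244.05 - 3.26x = 42.22 + 0.95x → x* = 47.9406.
The Pigouvian subsidy equals MEB at x*: 7.74 + 0.68×47.9406 = 40.3396.

subsidy = $40.34 per unit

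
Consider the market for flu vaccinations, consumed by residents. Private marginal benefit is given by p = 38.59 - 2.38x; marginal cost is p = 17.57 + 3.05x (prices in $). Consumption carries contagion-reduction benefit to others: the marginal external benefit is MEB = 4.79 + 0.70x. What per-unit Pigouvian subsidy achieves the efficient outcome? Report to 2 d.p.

subsidy = $8.61 per unit

Social marginal benefit = demand + MEB = 43.38 - 1.68x.
Set SMB = MC: 43.38 - 1.68x = 17.57 + 3.05x → x* = 5.4567.
The Pigouvian subsidy equals MEB at x*: 4.79 + 0.70×5.4567 = 8.6097.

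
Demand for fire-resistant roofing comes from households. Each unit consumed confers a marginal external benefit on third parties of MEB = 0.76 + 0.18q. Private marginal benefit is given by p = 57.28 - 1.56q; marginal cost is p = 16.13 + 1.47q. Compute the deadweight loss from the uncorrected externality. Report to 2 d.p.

Market equilibrium (private): 16.13 + 1.47q = 57.28 - 1.56q → q_m = 13.5809.
Social marginal benefit = demand + MEB = 58.04 - 1.38q.
Set SMB = MC: 58.04 - 1.38q = 16.13 + 1.47q → q* = 14.7053.
Height of the DWL triangle at q_m is SMB(q_m) − MC(q_m) = MEB(q_m) = 3.2046.
DWL = ½ × 1.1244 × 3.2046 = 1.8016.

DWL = 1.80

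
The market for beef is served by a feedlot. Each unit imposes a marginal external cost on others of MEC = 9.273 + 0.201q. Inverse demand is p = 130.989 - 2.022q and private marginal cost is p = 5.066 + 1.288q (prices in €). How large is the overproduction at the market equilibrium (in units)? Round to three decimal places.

4.819 units

Market equilibrium (private): 5.066 + 1.288q = 130.989 - 2.022q → q_m = 38.0432.
Social marginal cost = private MC + MEC = 14.339 + 1.489q.
Set SMC = demand: 14.339 + 1.489q = 130.989 - 2.022q → q* = 33.2242.
Gap = |38.0432 − 33.2242| = 4.8190.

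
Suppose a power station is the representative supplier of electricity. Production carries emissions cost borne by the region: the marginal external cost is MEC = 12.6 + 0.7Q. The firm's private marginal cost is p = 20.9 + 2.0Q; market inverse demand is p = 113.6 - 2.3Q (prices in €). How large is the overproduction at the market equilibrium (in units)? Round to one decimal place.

5.5 units

Market equilibrium (private): 20.9 + 2.0Q = 113.6 - 2.3Q → Q_m = 21.5581.
Social marginal cost = private MC + MEC = 33.5 + 2.7Q.
Set SMC = demand: 33.5 + 2.7Q = 113.6 - 2.3Q → Q* = 16.0200.
Gap = |21.5581 − 16.0200| = 5.5381.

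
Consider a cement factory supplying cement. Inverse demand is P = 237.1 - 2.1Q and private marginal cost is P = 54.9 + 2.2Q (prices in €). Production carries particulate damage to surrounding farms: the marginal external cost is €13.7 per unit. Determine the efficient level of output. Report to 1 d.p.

Social marginal cost = private MC + MEC = 68.6 + 2.2Q.
Set SMC = demand: 68.6 + 2.2Q = 237.1 - 2.1Q → Q* = 39.1860.

Q* = 39.2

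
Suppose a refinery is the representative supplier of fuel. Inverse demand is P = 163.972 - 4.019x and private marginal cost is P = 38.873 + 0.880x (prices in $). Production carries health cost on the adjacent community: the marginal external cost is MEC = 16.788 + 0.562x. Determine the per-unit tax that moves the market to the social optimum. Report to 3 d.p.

Social marginal cost = private MC + MEC = 55.661 + 1.442x.
Set SMC = demand: 55.661 + 1.442x = 163.972 - 4.019x → x* = 19.8335.
The Pigouvian tax equals MEC at x*: 16.788 + 0.562×19.8335 = 27.9344.

tax = $27.934 per unit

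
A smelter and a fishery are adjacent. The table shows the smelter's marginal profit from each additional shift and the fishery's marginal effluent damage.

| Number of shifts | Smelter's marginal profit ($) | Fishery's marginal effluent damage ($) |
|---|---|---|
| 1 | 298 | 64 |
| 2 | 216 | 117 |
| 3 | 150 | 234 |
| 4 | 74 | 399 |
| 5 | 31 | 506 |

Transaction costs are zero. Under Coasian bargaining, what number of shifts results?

Bargaining reaches the level where marginal profit last exceeds marginal effluent damage.
That holds through level 2 (216 ≥ 117) but not at 3 (150 < 234).

2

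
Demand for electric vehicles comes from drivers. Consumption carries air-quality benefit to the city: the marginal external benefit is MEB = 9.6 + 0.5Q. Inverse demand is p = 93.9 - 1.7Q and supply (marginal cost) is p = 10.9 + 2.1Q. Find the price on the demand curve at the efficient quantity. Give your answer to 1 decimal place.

P = 46.2

Social marginal benefit = demand + MEB = 103.5 - 1.2Q.
Set SMB = MC: 103.5 - 1.2Q = 10.9 + 2.1Q → Q* = 28.0606.
Consumer price on the demand curve at Q*: 93.9 − 1.7×28.0606 = 46.1970.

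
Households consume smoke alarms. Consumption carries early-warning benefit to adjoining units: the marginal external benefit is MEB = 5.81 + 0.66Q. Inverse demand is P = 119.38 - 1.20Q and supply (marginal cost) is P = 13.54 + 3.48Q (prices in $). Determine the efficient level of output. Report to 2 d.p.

Q* = 27.77

Social marginal benefit = demand + MEB = 125.19 - 0.54Q.
Set SMB = MC: 125.19 - 0.54Q = 13.54 + 3.48Q → Q* = 27.7736.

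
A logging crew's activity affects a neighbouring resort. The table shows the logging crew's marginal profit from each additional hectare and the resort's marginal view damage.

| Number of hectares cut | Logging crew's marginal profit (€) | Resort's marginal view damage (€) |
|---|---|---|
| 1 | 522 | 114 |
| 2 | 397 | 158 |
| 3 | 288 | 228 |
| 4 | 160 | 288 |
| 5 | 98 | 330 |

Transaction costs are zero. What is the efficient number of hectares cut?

3

Bargaining reaches the level where marginal profit last exceeds marginal view damage.
That holds through level 3 (288 ≥ 228) but not at 4 (160 < 288).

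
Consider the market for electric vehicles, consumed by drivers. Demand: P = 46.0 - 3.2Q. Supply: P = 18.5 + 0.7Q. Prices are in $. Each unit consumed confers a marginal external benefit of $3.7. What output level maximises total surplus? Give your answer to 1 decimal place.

Social marginal benefit = demand + MEB = 49.7 - 3.2Q.
Set SMB = MC: 49.7 - 3.2Q = 18.5 + 0.7Q → Q* = 8.0000.

Q* = 8.0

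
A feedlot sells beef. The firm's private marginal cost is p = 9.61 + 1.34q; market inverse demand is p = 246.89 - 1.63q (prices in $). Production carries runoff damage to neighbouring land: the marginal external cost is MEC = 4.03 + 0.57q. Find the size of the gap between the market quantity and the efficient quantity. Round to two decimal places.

14.00 units

Market equilibrium (private): 9.61 + 1.34q = 246.89 - 1.63q → q_m = 79.8923.
Social marginal cost = private MC + MEC = 13.64 + 1.91q.
Set SMC = demand: 13.64 + 1.91q = 246.89 - 1.63q → q* = 65.8898.
Gap = |79.8923 − 65.8898| = 14.0025.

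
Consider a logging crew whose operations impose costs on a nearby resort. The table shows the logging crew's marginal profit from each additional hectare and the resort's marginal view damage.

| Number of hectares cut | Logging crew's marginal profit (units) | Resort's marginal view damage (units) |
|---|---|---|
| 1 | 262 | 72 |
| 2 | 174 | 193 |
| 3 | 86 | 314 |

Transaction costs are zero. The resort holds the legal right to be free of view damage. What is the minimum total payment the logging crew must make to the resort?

Efficient level: marginal profit ≥ marginal view damage through level 1, so k* = 1.
With the resort holding the right, the logging crew must at least compensate total damage at k*: 72 = 72.

72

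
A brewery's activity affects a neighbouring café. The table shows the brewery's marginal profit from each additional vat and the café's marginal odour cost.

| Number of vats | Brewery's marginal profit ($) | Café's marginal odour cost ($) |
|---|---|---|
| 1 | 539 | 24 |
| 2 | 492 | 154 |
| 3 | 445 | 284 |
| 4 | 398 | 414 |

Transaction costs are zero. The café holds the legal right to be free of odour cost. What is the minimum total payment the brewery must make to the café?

$462

Efficient level: marginal profit ≥ marginal odour cost through level 3, so k* = 3.
With the café holding the right, the brewery must at least compensate total damage at k*: 24 + 154 + 284 = 462.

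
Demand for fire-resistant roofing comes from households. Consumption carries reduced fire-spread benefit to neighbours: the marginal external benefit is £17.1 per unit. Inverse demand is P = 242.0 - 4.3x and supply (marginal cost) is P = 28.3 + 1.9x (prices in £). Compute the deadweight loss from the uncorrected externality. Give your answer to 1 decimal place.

Market equilibrium (private): 28.3 + 1.9x = 242.0 - 4.3x → x_m = 34.4677.
Social marginal benefit = demand + MEB = 259.1 - 4.3x.
Set SMB = MC: 259.1 - 4.3x = 28.3 + 1.9x → x* = 37.2258.
Between x* and x_m the wedge SMB − MC runs linearly from 0 to MEB(x_m), so the loss is a triangle.
DWL = ½ × 2.7581 × 17.1000 = 23.5818.

DWL = £23.6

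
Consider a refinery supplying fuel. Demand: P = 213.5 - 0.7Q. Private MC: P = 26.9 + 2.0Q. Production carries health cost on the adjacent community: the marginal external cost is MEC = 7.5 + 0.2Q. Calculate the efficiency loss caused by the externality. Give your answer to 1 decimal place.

Market equilibrium (private): 26.9 + 2.0Q = 213.5 - 0.7Q → Q_m = 69.1111.
Social marginal cost = private MC + MEC = 34.4 + 2.2Q.
Set SMC = demand: 34.4 + 2.2Q = 213.5 - 0.7Q → Q* = 61.7586.
Height of the DWL triangle at Q_m is SMC(Q_m) − demand(Q_m) = MEC(Q_m) = 21.3222.
DWL = ½ × 7.3525 × 21.3222 = 78.3857.

DWL = 78.4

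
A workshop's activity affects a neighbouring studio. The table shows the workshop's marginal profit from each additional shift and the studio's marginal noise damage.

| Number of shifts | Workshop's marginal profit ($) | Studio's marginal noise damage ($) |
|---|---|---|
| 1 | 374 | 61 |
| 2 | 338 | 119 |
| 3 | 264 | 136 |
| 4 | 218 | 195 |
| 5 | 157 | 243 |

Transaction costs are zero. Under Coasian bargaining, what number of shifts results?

Bargaining reaches the level where marginal profit last exceeds marginal noise damage.
That holds through level 4 (218 ≥ 195) but not at 5 (157 < 243).

4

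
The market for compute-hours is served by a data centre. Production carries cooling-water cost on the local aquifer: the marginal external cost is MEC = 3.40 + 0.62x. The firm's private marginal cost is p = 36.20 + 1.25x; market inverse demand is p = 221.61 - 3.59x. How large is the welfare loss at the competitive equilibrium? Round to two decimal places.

Market equilibrium (private): 36.20 + 1.25x = 221.61 - 3.59x → x_m = 38.3079.
Social marginal cost = private MC + MEC = 39.60 + 1.87x.
Set SMC = demand: 39.60 + 1.87x = 221.61 - 3.59x → x* = 33.3352.
The loss is the area between SMC and demand from x* to x_m; with linear curves that's a triangle of height MEC(x_m).
DWL = ½ × 4.9727 × 27.1509 = 67.5066.

DWL = 67.51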